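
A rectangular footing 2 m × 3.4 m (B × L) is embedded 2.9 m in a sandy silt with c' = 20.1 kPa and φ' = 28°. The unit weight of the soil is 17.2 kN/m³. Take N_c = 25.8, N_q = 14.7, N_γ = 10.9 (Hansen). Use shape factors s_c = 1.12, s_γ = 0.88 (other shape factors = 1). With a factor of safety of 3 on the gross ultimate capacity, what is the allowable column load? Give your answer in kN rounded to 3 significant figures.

P_all ≈ 3350 kN

q = γ·D_f = 17.2 × 2.9 = 49.88 kPa.
c·N_c·s_c = 20.1 × 25.8 × 1.12 = 580.81 kPa
q·N_q = 49.88 × 14.7 = 733.24 kPa
0.5·γ·B·N_γ·s_γ = 0.5 × 17.2 × 2 × 10.9 × 0.88 = 164.98 kPa
q_ult = 580.81 + 733.24 + 164.98 = 1479 kPa.
Gross allowable pressure q_all = 1479 / 3 = 493.01 kPa.
Footing area = 6.8 m², so allowable column load = 493.01 × 6.8 = 3352.5 kN.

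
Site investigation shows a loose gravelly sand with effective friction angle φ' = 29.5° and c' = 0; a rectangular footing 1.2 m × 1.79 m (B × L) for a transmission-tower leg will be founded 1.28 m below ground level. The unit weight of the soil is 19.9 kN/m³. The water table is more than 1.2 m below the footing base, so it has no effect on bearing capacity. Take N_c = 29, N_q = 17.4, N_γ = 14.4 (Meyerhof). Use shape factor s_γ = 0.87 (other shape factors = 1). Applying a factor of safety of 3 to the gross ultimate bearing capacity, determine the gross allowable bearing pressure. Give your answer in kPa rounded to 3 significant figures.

q = γ·D_f = 19.9 × 1.28 = 25.472 kPa.
q·N_q = 25.472 × 17.4 = 443.21 kPa
0.5·γ·B·N_γ·s_γ = 0.5 × 19.9 × 1.2 × 14.4 × 0.87 = 149.58 kPa
q_ult = 443.21 + 149.58 = 592.8 kPa.
q_all = q_ult / FS = 592.8 / 3 = 197.6 kPa.

q_all ≈ 198 kPa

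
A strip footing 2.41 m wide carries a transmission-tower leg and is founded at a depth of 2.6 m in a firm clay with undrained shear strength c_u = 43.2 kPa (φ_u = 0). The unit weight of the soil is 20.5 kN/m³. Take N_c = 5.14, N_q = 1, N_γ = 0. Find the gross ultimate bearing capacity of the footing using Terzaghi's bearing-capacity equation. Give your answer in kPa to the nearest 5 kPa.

q_ult ≈ 275 kPa

Effective surcharge at the founding depth q = γ·D_f = 20.5 × 2.6 = 53.3 kPa.
q_ult = c·N_c + q·N_q
     = 43.2 × 5.14 + 53.3 × 1
     = 222.05 + 53.3 = 275.35 kPa.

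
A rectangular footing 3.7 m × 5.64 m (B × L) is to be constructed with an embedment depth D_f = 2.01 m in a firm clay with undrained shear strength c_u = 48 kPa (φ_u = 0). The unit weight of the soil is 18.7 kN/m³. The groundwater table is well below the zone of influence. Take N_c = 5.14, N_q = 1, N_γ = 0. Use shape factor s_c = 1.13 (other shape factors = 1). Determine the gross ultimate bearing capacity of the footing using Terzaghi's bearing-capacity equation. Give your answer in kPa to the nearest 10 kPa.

q_ult ≈ 320 kPa

Effective surcharge at the founding depth q = γ·D_f = 18.7 × 2.01 = 37.587 kPa.
q_ult = c·N_c·s_c + q·N_q
     = 48 × 5.14 × 1.13 + 37.587 × 1
     = 278.79 + 37.587 = 316.38 kPa.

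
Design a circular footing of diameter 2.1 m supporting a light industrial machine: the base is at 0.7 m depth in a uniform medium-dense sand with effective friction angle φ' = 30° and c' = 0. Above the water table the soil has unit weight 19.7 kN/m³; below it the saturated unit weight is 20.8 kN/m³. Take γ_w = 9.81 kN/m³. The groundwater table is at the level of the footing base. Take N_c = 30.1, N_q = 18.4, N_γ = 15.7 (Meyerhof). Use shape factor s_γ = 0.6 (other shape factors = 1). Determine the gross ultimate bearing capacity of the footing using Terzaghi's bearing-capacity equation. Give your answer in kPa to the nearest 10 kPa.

Effective surcharge at the founding depth q = γ·D_f = 19.7 × 0.7 = 13.79 kPa.
The water table coincides with the base, so in the self-weight term γ → γ' = 10.99 kN/m³.
q_ult = q·N_q + 0.5·γ·B·N_γ·s_γ
     = 13.79 × 18.4 + 0.5 × 10.99 × 2.1 × 15.7 × 0.6
     = 253.74 + 108.7 = 362.44 kPa.

q_ult ≈ 360 kPa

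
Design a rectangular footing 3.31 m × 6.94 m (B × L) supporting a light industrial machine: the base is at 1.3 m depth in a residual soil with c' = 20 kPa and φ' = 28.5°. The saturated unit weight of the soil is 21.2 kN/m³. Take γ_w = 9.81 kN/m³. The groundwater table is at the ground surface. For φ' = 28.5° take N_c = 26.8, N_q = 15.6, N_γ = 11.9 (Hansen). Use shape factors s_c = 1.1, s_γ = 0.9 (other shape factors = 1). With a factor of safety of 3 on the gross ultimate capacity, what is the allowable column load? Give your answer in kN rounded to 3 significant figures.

γ' = 21.2 − 9.81 = 11.39 kN/m³ (submerged throughout). q = 11.39 × 1.3 = 14.807 kPa; the same γ' applies in the ½γBN_γ term.
c·N_c·s_c = 20 × 26.8 × 1.1 = 589.6 kPa
q·N_q = 14.807 × 15.6 = 230.99 kPa
0.5·γ·B·N_γ·s_γ = 0.5 × 11.39 × 3.31 × 11.9 × 0.9 = 201.89 kPa
q_ult = 589.6 + 230.99 + 201.89 = 1022.5 kPa.
Gross allowable pressure q_all = 1022.5 / 3 = 340.83 kPa.
Footing area = 22.9714 m², so allowable column load = 340.83 × 22.9714 = 7829.2 kN.

P_all ≈ 7830 kN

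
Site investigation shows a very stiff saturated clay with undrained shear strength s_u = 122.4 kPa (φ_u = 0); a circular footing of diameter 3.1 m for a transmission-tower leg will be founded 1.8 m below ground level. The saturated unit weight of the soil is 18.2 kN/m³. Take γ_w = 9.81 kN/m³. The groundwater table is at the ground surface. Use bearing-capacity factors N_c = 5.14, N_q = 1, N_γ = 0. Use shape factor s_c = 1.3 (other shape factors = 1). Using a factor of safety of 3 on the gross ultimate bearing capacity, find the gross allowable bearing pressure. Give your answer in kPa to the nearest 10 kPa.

γ' = 18.2 − 9.81 = 8.39 kN/m³ (submerged throughout). q = 8.39 × 1.8 = 15.102 kPa.
c·N_c·s_c = 122.4 × 5.14 × 1.3 = 817.88 kPa
q·N_q = 15.102 × 1 = 15.102 kPa
q_ult = 817.88 + 15.102 = 832.98 kPa.
q_all = 832.98 / 3 = 277.66 kPa.

q_all ≈ 280 kPa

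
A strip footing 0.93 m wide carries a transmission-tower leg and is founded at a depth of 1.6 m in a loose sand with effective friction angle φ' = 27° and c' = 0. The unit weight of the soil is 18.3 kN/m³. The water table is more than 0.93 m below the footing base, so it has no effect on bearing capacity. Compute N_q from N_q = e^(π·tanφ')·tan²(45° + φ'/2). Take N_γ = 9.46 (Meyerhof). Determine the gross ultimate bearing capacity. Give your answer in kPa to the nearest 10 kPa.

q_ult ≈ 470 kPa

tan27° = 0.5095, so N_q = e^(π×0.5095)·tan²(58.5°) = 4.957 × 2.663 = 13.2.
q = γ·D_f = 18.3 × 1.6 = 29.28 kPa.
q·N_q = 29.28 × 13.199 = 386.47 kPa
0.5·γ·B·N_γ = 0.5 × 18.3 × 0.93 × 9.46 = 80.5 kPa
q_ult = 386.47 + 80.5 = 466.97 kPa.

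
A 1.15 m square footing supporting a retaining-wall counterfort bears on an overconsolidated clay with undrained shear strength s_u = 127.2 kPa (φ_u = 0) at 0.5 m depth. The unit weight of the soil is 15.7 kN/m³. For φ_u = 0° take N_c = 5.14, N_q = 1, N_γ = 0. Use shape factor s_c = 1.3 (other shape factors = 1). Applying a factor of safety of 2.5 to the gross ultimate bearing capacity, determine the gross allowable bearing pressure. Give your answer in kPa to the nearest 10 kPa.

q_all ≈ 340 kPa

Overburden at base level: q = 15.7 × 0.5 = 7.85 kPa.
Cohesion term c·N_c·s_c = 127.2 × 5.14 × 1.3 = 849.95 kPa; surcharge term q·N_q = 7.85 × 1 = 7.85 kPa.
q_ult = 849.95 + 7.85 = 857.8 kPa.
q_all = q_ult / FS = 857.8 / 2.5 = 343.12 kPa.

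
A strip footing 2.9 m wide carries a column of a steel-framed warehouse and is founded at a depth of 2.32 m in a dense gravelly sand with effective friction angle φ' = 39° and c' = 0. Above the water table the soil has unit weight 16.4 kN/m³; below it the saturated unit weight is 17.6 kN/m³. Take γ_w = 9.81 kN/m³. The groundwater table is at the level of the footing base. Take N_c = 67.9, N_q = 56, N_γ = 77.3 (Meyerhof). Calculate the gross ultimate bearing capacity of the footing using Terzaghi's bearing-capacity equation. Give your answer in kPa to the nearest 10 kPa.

q = γ·D_f = 16.4 × 2.32 = 38.048 kPa.
For the ½γBN_γ term take γ' = 17.6 − 9.81 = 7.79 kN/m³ (soil below base is submerged).
q·N_q = 38.048 × 56 = 2130.7 kPa
0.5·γ·B·N_γ = 0.5 × 7.79 × 2.9 × 77.3 = 873.14 kPa
q_ult = 2130.7 + 873.14 = 3003.8 kPa.

q_ult ≈ 3000 kPa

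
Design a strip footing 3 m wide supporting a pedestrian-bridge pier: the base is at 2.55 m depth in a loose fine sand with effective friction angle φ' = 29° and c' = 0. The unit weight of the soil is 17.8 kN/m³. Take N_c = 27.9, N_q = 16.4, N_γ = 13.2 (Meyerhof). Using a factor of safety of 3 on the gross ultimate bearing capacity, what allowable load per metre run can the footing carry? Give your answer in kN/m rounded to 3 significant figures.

Effective surcharge at the founding depth q = γ·D_f = 17.8 × 2.55 = 45.39 kPa.
q_ult = q·N_q + 0.5·γ·B·N_γ
     = 45.39 × 16.4 + 0.5 × 17.8 × 3 × 13.2
     = 744.4 + 352.44 = 1096.8 kPa.
Gross allowable pressure q_all = 1096.8 / 3 = 365.61 kPa.
Allowable wall load = q_all × B = 365.61 × 3 = 1096.8 kN per metre run.

≈ 1100 kN/m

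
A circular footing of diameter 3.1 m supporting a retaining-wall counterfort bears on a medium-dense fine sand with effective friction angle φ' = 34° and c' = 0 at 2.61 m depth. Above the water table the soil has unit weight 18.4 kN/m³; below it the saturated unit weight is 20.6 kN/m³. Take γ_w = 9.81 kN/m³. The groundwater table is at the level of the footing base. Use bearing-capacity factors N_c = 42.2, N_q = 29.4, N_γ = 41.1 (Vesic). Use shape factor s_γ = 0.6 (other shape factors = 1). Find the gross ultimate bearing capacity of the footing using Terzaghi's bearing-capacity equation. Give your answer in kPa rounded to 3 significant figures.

q = γ·D_f = 18.4 × 2.61 = 48.024 kPa.
For the ½γBN_γ term take γ' = 20.6 − 9.81 = 10.79 kN/m³ (soil below base is submerged).
q·N_q = 48.024 × 29.4 = 1411.9 kPa
0.5·γ·B·N_γ·s_γ = 0.5 × 10.79 × 3.1 × 41.1 × 0.6 = 412.43 kPa
q_ult = 1411.9 + 412.43 = 1824.3 kPa.

q_ult ≈ 1820 kPa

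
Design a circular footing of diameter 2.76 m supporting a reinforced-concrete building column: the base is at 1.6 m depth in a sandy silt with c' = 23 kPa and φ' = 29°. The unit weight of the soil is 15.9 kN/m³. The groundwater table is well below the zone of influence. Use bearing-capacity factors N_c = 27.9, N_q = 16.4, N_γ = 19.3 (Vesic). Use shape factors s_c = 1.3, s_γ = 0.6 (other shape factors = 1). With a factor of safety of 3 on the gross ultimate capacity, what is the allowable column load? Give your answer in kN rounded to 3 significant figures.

q = γ·D_f = 15.9 × 1.6 = 25.44 kPa.
c·N_c·s_c = 23 × 27.9 × 1.3 = 834.21 kPa
q·N_q = 25.44 × 16.4 = 417.22 kPa
0.5·γ·B·N_γ·s_γ = 0.5 × 15.9 × 2.76 × 19.3 × 0.6 = 254.09 kPa
q_ult = 834.21 + 417.22 + 254.09 = 1505.5 kPa.
Gross allowable pressure q_all = 1505.5 / 3 = 501.84 kPa.
Footing area = 5.9828 m², so allowable column load = 501.84 × 5.9828 = 3002.4 kN.

P_all ≈ 3000 kN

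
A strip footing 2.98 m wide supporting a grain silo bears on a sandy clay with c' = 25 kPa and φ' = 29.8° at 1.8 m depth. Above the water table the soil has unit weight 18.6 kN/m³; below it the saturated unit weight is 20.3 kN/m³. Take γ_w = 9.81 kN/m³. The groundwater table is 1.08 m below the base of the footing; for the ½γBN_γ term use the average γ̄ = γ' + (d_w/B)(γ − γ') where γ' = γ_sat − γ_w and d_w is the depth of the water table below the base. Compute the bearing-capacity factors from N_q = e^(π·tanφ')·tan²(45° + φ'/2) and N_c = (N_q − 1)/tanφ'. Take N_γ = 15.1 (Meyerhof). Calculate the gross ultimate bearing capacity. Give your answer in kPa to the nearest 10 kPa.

q_ult ≈ 1650 kPa

tan29.8° = 0.5727, so N_q = e^(π×0.5727)·tan²(59.9°) = 6.045 × 2.976 = 17.99.
N_c = (17.99 − 1)/tan29.8° = 29.66.
Overburden at base level: q = 18.6 × 1.8 = 33.48 kPa.
The water table is 1.08 m below the base (< B = 2.98 m), so the ½γBN_γ term uses γ̄ = γ' + (d_w/B)(γ − γ') = 10.49 + (1.08/2.98)(18.6 − 10.49) = 13.429 kN/m³.
Cohesion term c·N_c = 25 × 29.665 = 741.62 kPa; surcharge term q·N_q = 33.48 × 17.989 = 602.28 kPa; self-weight term 0.5·γ·B·N_γ = 0.5 × 13.429 × 2.98 × 15.1 = 302.14 kPa.
q_ult = 741.62 + 602.28 + 302.14 = 1646 kPa.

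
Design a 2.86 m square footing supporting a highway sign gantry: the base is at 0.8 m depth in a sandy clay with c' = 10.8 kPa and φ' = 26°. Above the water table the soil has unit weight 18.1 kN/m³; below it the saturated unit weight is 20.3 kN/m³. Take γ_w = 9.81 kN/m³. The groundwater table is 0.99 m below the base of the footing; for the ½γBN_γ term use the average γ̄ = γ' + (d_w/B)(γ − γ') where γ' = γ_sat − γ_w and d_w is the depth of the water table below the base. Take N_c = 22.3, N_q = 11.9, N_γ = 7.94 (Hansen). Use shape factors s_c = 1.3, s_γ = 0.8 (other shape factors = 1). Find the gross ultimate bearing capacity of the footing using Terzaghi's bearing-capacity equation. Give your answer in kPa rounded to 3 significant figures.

Overburden at base level: q = 18.1 × 0.8 = 14.48 kPa.
The water table is 0.99 m below the base (< B = 2.86 m), so the ½γBN_γ term uses γ̄ = γ' + (d_w/B)(γ − γ') = 10.49 + (0.99/2.86)(18.1 − 10.49) = 13.124 kN/m³.
Cohesion term c·N_c·s_c = 10.8 × 22.3 × 1.3 = 313.09 kPa; surcharge term q·N_q = 14.48 × 11.9 = 172.31 kPa; self-weight term 0.5·γ·B·N_γ·s_γ = 0.5 × 13.124 × 2.86 × 7.94 × 0.8 = 119.21 kPa.
q_ult = 313.09 + 172.31 + 119.21 = 604.62 kPa.

q_ult ≈ 605 kPa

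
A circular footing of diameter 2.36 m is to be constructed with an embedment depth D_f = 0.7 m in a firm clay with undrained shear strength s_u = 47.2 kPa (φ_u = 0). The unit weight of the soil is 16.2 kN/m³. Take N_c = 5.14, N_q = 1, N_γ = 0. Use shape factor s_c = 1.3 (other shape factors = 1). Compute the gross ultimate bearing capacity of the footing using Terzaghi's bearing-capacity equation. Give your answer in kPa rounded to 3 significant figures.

q_ult ≈ 327 kPa

Overburden at base level: q = 16.2 × 0.7 = 11.34 kPa.
Cohesion term c·N_c·s_c = 47.2 × 5.14 × 1.3 = 315.39 kPa; surcharge term q·N_q = 11.34 × 1 = 11.34 kPa.
q_ult = 315.39 + 11.34 = 326.73 kPa.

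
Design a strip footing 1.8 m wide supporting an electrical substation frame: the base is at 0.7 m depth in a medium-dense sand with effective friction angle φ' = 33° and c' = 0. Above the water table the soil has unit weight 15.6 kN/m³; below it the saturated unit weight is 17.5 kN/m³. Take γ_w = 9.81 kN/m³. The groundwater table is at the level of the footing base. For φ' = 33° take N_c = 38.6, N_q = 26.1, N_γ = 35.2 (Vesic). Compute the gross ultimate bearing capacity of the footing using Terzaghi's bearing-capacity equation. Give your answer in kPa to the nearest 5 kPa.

q_ult ≈ 530 kPa

Effective surcharge at the founding depth q = γ·D_f = 15.6 × 0.7 = 10.92 kPa.
The water table coincides with the base, so in the self-weight term γ → γ' = 7.69 kN/m³.
q_ult = q·N_q + 0.5·γ·B·N_γ
     = 10.92 × 26.1 + 0.5 × 7.69 × 1.8 × 35.2
     = 285.01 + 243.62 = 528.63 kPa.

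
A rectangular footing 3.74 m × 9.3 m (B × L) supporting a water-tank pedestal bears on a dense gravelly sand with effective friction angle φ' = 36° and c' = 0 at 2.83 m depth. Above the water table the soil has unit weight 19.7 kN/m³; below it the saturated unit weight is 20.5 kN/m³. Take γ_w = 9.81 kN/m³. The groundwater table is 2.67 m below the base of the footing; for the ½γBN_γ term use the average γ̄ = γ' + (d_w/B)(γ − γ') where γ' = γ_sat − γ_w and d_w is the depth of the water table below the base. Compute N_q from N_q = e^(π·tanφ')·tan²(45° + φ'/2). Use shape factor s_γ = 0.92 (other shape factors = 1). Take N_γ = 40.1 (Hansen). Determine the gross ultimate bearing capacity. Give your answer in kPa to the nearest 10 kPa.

tan36° = 0.7265, so N_q = e^(π×0.7265)·tan²(63°) = 9.801 × 3.852 = 37.75.
Overburden at base level: q = 19.7 × 2.83 = 55.751 kPa.
The water table is 2.67 m below the base (< B = 3.74 m), so the ½γBN_γ term uses γ̄ = γ' + (d_w/B)(γ − γ') = 10.69 + (2.67/3.74)(19.7 − 10.69) = 17.122 kN/m³.
Surcharge term q·N_q = 55.751 × 37.752 = 2104.7 kPa; self-weight term 0.5·γ·B·N_γ·s_γ = 0.5 × 17.122 × 3.74 × 40.1 × 0.92 = 1181.2 kPa.
q_ult = 2104.7 + 1181.2 = 3286 kPa.

q_ult ≈ 3290 kPa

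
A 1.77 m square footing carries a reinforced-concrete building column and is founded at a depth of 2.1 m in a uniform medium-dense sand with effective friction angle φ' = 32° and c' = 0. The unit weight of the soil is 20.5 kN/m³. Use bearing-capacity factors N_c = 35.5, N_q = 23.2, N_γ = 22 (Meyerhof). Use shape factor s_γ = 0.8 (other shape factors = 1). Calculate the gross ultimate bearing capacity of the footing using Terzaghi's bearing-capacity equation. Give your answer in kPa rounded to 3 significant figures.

Effective surcharge at the founding depth q = γ·D_f = 20.5 × 2.1 = 43.05 kPa.
q_ult = q·N_q + 0.5·γ·B·N_γ·s_γ
     = 43.05 × 23.2 + 0.5 × 20.5 × 1.77 × 22 × 0.8
     = 998.76 + 319.31 = 1318.1 kPa.

q_ult ≈ 1320 kPa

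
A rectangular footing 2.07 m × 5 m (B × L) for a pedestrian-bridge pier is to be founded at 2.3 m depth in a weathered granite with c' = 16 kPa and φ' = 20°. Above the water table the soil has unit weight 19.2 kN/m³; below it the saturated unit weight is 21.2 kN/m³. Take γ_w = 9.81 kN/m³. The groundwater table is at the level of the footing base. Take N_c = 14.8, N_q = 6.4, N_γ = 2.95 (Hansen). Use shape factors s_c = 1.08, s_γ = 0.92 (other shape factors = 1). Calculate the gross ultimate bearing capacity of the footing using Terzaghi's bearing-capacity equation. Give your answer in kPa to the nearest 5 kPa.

q_ult ≈ 570 kPa

Overburden at base level: q = 19.2 × 2.3 = 44.16 kPa.
Below the base the soil is submerged, so the ½γBN_γ term uses γ' = 21.2 − 9.81 = 11.39 kN/m³.
Cohesion term c·N_c·s_c = 16 × 14.8 × 1.08 = 255.74 kPa; surcharge term q·N_q = 44.16 × 6.4 = 282.62 kPa; self-weight term 0.5·γ·B·N_γ·s_γ = 0.5 × 11.39 × 2.07 × 2.95 × 0.92 = 31.994 kPa.
q_ult = 255.74 + 282.62 + 31.994 = 570.36 kPa.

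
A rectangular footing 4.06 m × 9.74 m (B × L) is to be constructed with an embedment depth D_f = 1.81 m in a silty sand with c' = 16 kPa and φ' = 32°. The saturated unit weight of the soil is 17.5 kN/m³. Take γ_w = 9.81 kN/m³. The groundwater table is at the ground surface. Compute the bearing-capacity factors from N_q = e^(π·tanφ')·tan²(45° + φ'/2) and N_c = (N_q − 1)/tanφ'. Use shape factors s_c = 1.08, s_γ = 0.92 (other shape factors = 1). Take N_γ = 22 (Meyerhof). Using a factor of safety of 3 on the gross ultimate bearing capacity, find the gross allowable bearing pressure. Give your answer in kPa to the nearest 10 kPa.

N_q = e^(π·tan32°)·tan²(61°) = 23.18; N_c = (N_q − 1)/tanφ' = 35.49.
γ' = 17.5 − 9.81 = 7.69 kN/m³ (submerged throughout). q = 7.69 × 1.81 = 13.919 kPa; the same γ' applies in the ½γBN_γ term.
c·N_c·s_c = 16 × 35.49 × 1.08 = 613.27 kPa
q·N_q = 13.919 × 23.177 = 322.6 kPa
0.5·γ·B·N_γ·s_γ = 0.5 × 7.69 × 4.06 × 22 × 0.92 = 315.96 kPa
q_ult = 613.27 + 322.6 + 315.96 = 1251.8 kPa.
q_all = 1251.8 / 3 = 417.28 kPa.

q_all ≈ 420 kPa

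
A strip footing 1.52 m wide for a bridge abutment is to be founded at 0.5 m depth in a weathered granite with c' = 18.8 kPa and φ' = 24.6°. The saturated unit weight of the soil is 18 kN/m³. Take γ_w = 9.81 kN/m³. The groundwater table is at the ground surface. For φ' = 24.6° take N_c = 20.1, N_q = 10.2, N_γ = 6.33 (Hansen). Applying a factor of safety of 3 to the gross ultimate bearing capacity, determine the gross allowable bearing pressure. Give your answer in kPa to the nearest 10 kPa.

q_all ≈ 150 kPa

Water table at ground surface, so effective unit weight γ' = 18 − 9.81 = 8.19 kN/m³ is used throughout; overburden q = 8.19 × 0.5 = 4.095 kPa; the same γ' applies in the ½γBN_γ term.
Cohesion term c·N_c = 18.8 × 20.1 = 377.88 kPa; surcharge term q·N_q = 4.095 × 10.2 = 41.769 kPa; self-weight term 0.5·γ·B·N_γ = 0.5 × 8.19 × 1.52 × 6.33 = 39.4 kPa.
q_ult = 377.88 + 41.769 + 39.4 = 459.05 kPa.
q_all = q_ult / FS = 459.05 / 3 = 153.02 kPa.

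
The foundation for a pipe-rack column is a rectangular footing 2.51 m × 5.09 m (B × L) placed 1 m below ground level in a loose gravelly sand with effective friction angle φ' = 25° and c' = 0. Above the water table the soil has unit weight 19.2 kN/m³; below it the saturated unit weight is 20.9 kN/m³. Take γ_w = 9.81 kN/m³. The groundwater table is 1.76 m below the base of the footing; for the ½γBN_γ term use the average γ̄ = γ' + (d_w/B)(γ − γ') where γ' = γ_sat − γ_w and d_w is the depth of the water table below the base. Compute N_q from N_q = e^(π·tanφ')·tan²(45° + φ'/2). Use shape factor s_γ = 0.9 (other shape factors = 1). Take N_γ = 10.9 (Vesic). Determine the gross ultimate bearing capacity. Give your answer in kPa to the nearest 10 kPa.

q_ult ≈ 410 kPa

tan25° = 0.4663, so N_q = e^(π×0.4663)·tan²(57.5°) = 4.327 × 2.464 = 10.66.
Overburden at base level: q = 19.2 × 1 = 19.2 kPa.
The water table is 1.76 m below the base (< B = 2.51 m), so the ½γBN_γ term uses γ̄ = γ' + (d_w/B)(γ − γ') = 11.09 + (1.76/2.51)(19.2 − 11.09) = 16.777 kN/m³.
Surcharge term q·N_q = 19.2 × 10.662 = 204.71 kPa; self-weight term 0.5·γ·B·N_γ·s_γ = 0.5 × 16.777 × 2.51 × 10.9 × 0.9 = 206.55 kPa.
q_ult = 204.71 + 206.55 = 411.26 kPa.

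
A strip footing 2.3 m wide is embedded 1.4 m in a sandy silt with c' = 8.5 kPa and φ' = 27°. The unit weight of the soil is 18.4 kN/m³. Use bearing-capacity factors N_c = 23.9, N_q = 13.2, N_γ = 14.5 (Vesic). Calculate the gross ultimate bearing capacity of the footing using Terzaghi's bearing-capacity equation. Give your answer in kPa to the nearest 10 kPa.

q_ult ≈ 850 kPa

Overburden at base level: q = 18.4 × 1.4 = 25.76 kPa.
Cohesion term c·N_c = 8.5 × 23.9 = 203.15 kPa; surcharge term q·N_q = 25.76 × 13.2 = 340.03 kPa; self-weight term 0.5·γ·B·N_γ = 0.5 × 18.4 × 2.3 × 14.5 = 306.82 kPa.
q_ult = 203.15 + 340.03 + 306.82 = 850 kPa.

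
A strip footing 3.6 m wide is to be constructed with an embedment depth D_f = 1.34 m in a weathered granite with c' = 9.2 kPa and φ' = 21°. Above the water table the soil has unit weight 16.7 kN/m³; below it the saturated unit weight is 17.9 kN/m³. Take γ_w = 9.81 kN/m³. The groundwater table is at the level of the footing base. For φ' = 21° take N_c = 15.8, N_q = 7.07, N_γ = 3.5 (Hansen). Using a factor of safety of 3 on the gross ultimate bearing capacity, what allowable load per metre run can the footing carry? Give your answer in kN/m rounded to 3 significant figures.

Overburden at base level: q = 16.7 × 1.34 = 22.378 kPa.
Below the base the soil is submerged, so the ½γBN_γ term uses γ' = 17.9 − 9.81 = 8.09 kN/m³.
Cohesion term c·N_c = 9.2 × 15.8 = 145.36 kPa; surcharge term q·N_q = 22.378 × 7.07 = 158.21 kPa; self-weight term 0.5·γ·B·N_γ = 0.5 × 8.09 × 3.6 × 3.5 = 50.967 kPa.
q_ult = 145.36 + 158.21 + 50.967 = 354.54 kPa.
Gross allowable pressure q_all = 354.54 / 3 = 118.18 kPa.
Allowable wall load = q_all × B = 118.18 × 3.6 = 425.45 kN per metre run.

≈ 425 kN/m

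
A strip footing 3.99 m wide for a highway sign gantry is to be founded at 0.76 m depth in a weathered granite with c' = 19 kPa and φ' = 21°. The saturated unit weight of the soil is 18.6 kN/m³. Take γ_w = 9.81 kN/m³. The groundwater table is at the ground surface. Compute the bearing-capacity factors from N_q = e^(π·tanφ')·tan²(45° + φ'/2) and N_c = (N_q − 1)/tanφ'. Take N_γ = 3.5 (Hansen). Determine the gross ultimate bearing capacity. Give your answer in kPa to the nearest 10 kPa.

q_ult ≈ 410 kPa

tan21° = 0.3839, so N_q = e^(π×0.3839)·tan²(55.5°) = 3.34 × 2.117 = 7.07.
N_c = (7.07 − 1)/tan21° = 15.81.
Water table at ground surface, so effective unit weight γ' = 18.6 − 9.81 = 8.79 kN/m³ is used throughout; overburden q = 8.79 × 0.76 = 6.6804 kPa; the same γ' applies in the ½γBN_γ term.
Cohesion term c·N_c = 19 × 15.815 = 300.48 kPa; surcharge term q·N_q = 6.6804 × 7.0708 = 47.236 kPa; self-weight term 0.5·γ·B·N_γ = 0.5 × 8.79 × 3.99 × 3.5 = 61.376 kPa.
q_ult = 300.48 + 47.236 + 61.376 = 409.09 kPa.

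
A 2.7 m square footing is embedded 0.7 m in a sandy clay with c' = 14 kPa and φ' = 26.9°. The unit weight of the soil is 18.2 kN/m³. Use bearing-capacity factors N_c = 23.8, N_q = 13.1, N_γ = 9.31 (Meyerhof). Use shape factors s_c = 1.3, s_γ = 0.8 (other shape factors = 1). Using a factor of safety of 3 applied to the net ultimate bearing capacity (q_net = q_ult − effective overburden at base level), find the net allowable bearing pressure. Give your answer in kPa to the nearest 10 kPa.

q = γ·D_f = 18.2 × 0.7 = 12.74 kPa.
c·N_c·s_c = 14 × 23.8 × 1.3 = 433.16 kPa
q·N_q = 12.74 × 13.1 = 166.89 kPa
0.5·γ·B·N_γ·s_γ = 0.5 × 18.2 × 2.7 × 9.31 × 0.8 = 183 kPa
q_ult = 433.16 + 166.89 + 183 = 783.05 kPa.
Net ultimate: q_net = 783.05 − 12.74 = 770.31 kPa.
q_all(net) = 770.31 / 3 = 256.77 kPa.

q_all(net) ≈ 260 kPa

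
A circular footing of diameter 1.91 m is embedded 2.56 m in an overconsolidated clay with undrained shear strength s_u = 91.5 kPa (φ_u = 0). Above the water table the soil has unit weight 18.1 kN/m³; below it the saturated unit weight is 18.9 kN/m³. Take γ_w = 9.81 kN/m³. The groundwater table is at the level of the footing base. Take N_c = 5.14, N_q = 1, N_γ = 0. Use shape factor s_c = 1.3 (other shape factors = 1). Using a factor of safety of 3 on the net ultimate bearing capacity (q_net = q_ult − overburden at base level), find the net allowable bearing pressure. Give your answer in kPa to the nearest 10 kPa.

q = γ·D_f = 18.1 × 2.56 = 46.336 kPa.
c·N_c·s_c = 91.5 × 5.14 × 1.3 = 611.4 kPa
q·N_q = 46.336 × 1 = 46.336 kPa
q_ult = 611.4 + 46.336 = 657.74 kPa.
q_net = 657.74 − 46.336 = 611.4 kPa.
q_all(net) = 611.4 / 3 = 203.8 kPa.

q_all(net) ≈ 200 kPa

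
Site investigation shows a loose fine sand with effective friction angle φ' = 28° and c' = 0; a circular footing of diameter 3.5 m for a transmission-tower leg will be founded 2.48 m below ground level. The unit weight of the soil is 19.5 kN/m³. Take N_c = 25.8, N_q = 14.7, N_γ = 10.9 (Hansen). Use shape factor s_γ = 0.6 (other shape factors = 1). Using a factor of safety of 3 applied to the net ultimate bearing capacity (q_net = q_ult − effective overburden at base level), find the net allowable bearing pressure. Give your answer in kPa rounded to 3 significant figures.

Effective surcharge at the founding depth q = γ·D_f = 19.5 × 2.48 = 48.36 kPa.
q_ult = q·N_q + 0.5·γ·B·N_γ·s_γ
     = 48.36 × 14.7 + 0.5 × 19.5 × 3.5 × 10.9 × 0.6
     = 710.89 + 223.18 = 934.07 kPa.
Net ultimate: q_net = 934.07 − 48.36 = 885.71 kPa.
q_all(net) = 885.71 / 3 = 295.24 kPa.

q_all(net) ≈ 295 kPa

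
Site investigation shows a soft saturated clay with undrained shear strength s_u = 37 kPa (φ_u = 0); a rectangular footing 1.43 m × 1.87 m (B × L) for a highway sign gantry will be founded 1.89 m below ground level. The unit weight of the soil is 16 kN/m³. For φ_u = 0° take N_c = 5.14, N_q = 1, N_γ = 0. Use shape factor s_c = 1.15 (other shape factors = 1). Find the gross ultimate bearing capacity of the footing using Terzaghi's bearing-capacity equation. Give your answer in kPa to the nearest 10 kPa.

Overburden at base level: q = 16 × 1.89 = 30.24 kPa.
Cohesion term c·N_c·s_c = 37 × 5.14 × 1.15 = 218.71 kPa; surcharge term q·N_q = 30.24 × 1 = 30.24 kPa.
q_ult = 218.71 + 30.24 = 248.95 kPa.

q_ult ≈ 250 kPa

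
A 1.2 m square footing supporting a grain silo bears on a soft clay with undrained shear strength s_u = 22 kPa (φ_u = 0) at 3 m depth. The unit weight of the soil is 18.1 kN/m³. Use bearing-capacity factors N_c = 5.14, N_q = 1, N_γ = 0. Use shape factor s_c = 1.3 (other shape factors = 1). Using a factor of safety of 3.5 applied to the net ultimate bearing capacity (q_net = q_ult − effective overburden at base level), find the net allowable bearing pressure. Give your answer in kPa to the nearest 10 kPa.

q_all(net) ≈ 40 kPa

q = γ·D_f = 18.1 × 3 = 54.3 kPa.
c·N_c·s_c = 22 × 5.14 × 1.3 = 147 kPa
q·N_q = 54.3 × 1 = 54.3 kPa
q_ult = 147 + 54.3 = 201.3 kPa.
Net ultimate: q_net = 201.3 − 54.3 = 147 kPa.
q_all(net) = 147 / 3.5 = 42.001 kPa.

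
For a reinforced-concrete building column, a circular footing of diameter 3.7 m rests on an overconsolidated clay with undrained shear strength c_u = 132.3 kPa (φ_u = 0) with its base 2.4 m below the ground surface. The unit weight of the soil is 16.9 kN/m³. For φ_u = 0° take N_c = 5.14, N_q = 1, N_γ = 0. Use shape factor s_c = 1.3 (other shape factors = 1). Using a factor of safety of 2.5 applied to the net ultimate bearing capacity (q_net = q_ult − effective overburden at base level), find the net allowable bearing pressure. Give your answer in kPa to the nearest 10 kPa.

q_all(net) ≈ 350 kPa

Effective surcharge at the founding depth q = γ·D_f = 16.9 × 2.4 = 40.56 kPa.
q_ult = c·N_c·s_c + q·N_q
     = 132.3 × 5.14 × 1.3 + 40.56 × 1
     = 884.03 + 40.56 = 924.59 kPa.
Net ultimate: q_net = 924.59 − 40.56 = 884.03 kPa.
q_all(net) = 884.03 / 2.5 = 353.61 kPa.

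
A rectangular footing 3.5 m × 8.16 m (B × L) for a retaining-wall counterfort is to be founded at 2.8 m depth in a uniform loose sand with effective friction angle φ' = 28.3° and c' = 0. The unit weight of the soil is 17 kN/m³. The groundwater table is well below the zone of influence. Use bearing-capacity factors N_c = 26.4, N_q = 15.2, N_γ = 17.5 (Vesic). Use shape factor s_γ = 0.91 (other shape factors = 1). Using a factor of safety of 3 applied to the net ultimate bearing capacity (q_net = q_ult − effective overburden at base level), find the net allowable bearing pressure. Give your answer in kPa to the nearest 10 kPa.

Overburden at base level: q = 17 × 2.8 = 47.6 kPa.
Surcharge term q·N_q = 47.6 × 15.2 = 723.52 kPa; self-weight term 0.5·γ·B·N_γ·s_γ = 0.5 × 17 × 3.5 × 17.5 × 0.91 = 473.77 kPa.
q_ult = 723.52 + 473.77 = 1197.3 kPa.
Net ultimate: q_net = 1197.3 − 47.6 = 1149.7 kPa.
q_all(net) = 1149.7 / 3 = 383.23 kPa.

q_all(net) ≈ 380 kPa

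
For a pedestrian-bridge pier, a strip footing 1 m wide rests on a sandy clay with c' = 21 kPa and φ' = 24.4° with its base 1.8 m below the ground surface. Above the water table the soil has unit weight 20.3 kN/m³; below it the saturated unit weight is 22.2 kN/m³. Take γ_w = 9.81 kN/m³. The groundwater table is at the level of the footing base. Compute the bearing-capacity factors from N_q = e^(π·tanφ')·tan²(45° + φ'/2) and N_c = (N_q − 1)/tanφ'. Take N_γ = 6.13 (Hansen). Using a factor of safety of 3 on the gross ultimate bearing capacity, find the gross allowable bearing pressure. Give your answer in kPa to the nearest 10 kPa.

q_all ≈ 270 kPa

N_q = e^(π·tan24.4°)·tan²(57.2°) = 10.01; N_c = (N_q − 1)/tanφ' = 19.87.
Effective surcharge at the founding depth q = γ·D_f = 20.3 × 1.8 = 36.54 kPa.
The water table coincides with the base, so in the self-weight term γ → γ' = 12.39 kN/m³.
q_ult = c·N_c + q·N_q + 0.5·γ·B·N_γ
     = 21 × 19.867 + 36.54 × 10.012 + 0.5 × 12.39 × 1 × 6.13
     = 417.2 + 365.84 + 37.975 = 821.02 kPa.
q_all = 821.02 / 3 = 273.67 kPa.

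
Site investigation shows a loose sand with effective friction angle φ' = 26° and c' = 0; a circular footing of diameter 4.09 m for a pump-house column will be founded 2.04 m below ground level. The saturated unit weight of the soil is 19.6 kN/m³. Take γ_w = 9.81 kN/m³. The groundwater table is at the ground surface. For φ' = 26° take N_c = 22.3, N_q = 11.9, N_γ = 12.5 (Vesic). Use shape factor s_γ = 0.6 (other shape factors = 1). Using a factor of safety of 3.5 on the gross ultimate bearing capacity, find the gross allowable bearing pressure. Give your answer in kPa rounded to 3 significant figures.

γ' = 19.6 − 9.81 = 9.79 kN/m³ (submerged throughout). q = 9.79 × 2.04 = 19.972 kPa; the same γ' applies in the ½γBN_γ term.
q·N_q = 19.972 × 11.9 = 237.66 kPa
0.5·γ·B·N_γ·s_γ = 0.5 × 9.79 × 4.09 × 12.5 × 0.6 = 150.15 kPa
q_ult = 237.66 + 150.15 = 387.82 kPa.
q_all = 387.82 / 3.5 = 110.8 kPa.

q_all ≈ 111 kPa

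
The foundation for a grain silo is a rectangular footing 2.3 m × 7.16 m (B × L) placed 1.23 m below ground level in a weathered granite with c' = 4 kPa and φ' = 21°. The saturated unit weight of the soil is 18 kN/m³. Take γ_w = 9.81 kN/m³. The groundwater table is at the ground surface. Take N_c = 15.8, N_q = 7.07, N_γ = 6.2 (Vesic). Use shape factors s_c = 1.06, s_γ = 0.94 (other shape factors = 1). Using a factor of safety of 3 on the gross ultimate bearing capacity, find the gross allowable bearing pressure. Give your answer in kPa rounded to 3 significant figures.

q_all ≈ 64.4 kPa

γ' = 18 − 9.81 = 8.19 kN/m³ (submerged throughout). q = 8.19 × 1.23 = 10.074 kPa; the same γ' applies in the ½γBN_γ term.
c·N_c·s_c = 4 × 15.8 × 1.06 = 66.992 kPa
q·N_q = 10.074 × 7.07 = 71.221 kPa
0.5·γ·B·N_γ·s_γ = 0.5 × 8.19 × 2.3 × 6.2 × 0.94 = 54.891 kPa
q_ult = 66.992 + 71.221 + 54.891 = 193.1 kPa.
q_all = 193.1 / 3 = 64.368 kPa.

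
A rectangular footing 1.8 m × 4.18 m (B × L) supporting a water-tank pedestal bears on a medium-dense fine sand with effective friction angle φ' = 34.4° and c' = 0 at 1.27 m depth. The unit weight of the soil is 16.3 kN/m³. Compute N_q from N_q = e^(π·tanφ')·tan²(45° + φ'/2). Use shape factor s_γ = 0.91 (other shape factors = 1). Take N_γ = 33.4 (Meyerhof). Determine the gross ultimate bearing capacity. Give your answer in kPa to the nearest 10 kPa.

q_ult ≈ 1090 kPa

tan34.4° = 0.6847, so N_q = e^(π×0.6847)·tan²(62.2°) = 8.594 × 3.597 = 30.92.
q = γ·D_f = 16.3 × 1.27 = 20.701 kPa.
q·N_q = 20.701 × 30.917 = 640 kPa
0.5·γ·B·N_γ·s_γ = 0.5 × 16.3 × 1.8 × 33.4 × 0.91 = 445.88 kPa
q_ult = 640 + 445.88 = 1085.9 kPa.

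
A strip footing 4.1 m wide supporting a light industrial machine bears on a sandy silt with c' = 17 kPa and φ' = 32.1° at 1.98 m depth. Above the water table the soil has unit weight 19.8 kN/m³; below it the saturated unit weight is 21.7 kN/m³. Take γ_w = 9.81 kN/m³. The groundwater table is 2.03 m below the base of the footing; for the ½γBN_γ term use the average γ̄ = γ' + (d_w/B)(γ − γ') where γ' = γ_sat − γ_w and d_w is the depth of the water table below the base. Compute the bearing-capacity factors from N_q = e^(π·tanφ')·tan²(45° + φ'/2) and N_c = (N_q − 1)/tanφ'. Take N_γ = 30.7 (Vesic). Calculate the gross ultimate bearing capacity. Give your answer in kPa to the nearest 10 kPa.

tan32.1° = 0.6273, so N_q = e^(π×0.6273)·tan²(61.05°) = 7.176 × 3.268 = 23.45.
N_c = (23.45 − 1)/tan32.1° = 35.79.
Overburden at base level: q = 19.8 × 1.98 = 39.204 kPa.
The water table is 2.03 m below the base (< B = 4.1 m), so the ½γBN_γ term uses γ̄ = γ' + (d_w/B)(γ − γ') = 11.89 + (2.03/4.1)(19.8 − 11.89) = 15.806 kN/m³.
Cohesion term c·N_c = 17 × 35.79 = 608.42 kPa; surcharge term q·N_q = 39.204 × 23.451 = 919.36 kPa; self-weight term 0.5·γ·B·N_γ = 0.5 × 15.806 × 4.1 × 30.7 = 994.78 kPa.
q_ult = 608.42 + 919.36 + 994.78 = 2522.6 kPa.

q_ult ≈ 2520 kPa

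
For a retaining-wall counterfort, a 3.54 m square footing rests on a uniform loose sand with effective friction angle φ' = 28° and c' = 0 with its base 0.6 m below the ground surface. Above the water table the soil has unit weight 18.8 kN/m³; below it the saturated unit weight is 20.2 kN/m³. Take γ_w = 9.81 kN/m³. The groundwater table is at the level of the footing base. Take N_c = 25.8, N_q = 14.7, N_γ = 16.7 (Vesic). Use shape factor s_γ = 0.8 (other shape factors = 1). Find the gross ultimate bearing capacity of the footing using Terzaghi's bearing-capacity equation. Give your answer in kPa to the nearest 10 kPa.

q_ult ≈ 410 kPa

Overburden at base level: q = 18.8 × 0.6 = 11.28 kPa.
Below the base the soil is submerged, so the ½γBN_γ term uses γ' = 20.2 − 9.81 = 10.39 kN/m³.
Surcharge term q·N_q = 11.28 × 14.7 = 165.82 kPa; self-weight term 0.5·γ·B·N_γ·s_γ = 0.5 × 10.39 × 3.54 × 16.7 × 0.8 = 245.69 kPa.
q_ult = 165.82 + 245.69 = 411.51 kPa.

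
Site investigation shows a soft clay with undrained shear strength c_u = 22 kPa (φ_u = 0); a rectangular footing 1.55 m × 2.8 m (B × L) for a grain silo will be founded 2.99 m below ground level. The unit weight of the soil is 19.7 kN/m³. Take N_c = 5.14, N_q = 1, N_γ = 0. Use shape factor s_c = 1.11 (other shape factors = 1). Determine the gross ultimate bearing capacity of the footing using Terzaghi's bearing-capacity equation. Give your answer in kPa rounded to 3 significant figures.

Effective surcharge at the founding depth q = γ·D_f = 19.7 × 2.99 = 58.903 kPa.
q_ult = c·N_c·s_c + q·N_q
     = 22 × 5.14 × 1.11 + 58.903 × 1
     = 125.52 + 58.903 = 184.42 kPa.

q_ult ≈ 184 kPa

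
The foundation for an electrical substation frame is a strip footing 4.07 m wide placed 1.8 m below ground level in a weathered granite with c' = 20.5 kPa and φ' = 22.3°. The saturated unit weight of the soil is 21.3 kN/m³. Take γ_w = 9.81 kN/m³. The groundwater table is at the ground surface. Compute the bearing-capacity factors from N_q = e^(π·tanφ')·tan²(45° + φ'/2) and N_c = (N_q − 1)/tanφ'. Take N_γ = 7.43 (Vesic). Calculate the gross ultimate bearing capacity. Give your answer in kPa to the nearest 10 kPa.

tan22.3° = 0.4101, so N_q = e^(π×0.4101)·tan²(56.15°) = 3.627 × 2.223 = 8.06.
N_c = (8.06 − 1)/tan22.3° = 17.22.
γ' = 21.3 − 9.81 = 11.49 kN/m³ (submerged throughout). q = 11.49 × 1.8 = 20.682 kPa; the same γ' applies in the ½γBN_γ term.
c·N_c = 20.5 × 17.222 = 353.05 kPa
q·N_q = 20.682 × 8.0632 = 166.76 kPa
0.5·γ·B·N_γ = 0.5 × 11.49 × 4.07 × 7.43 = 173.73 kPa
q_ult = 353.05 + 166.76 + 173.73 = 693.54 kPa.

q_ult ≈ 690 kPa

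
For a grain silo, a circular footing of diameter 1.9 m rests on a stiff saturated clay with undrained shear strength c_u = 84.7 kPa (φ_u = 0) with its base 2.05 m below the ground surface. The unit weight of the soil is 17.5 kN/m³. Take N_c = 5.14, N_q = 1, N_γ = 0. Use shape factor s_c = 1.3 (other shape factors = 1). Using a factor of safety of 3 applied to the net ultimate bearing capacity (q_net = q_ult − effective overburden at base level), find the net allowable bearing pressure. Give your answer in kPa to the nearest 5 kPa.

q_all(net) ≈ 190 kPa

q = γ·D_f = 17.5 × 2.05 = 35.875 kPa.
c·N_c·s_c = 84.7 × 5.14 × 1.3 = 565.97 kPa
q·N_q = 35.875 × 1 = 35.875 kPa
q_ult = 565.97 + 35.875 = 601.84 kPa.
Net ultimate: q_net = 601.84 − 35.875 = 565.97 kPa.
q_all(net) = 565.97 / 3 = 188.66 kPa.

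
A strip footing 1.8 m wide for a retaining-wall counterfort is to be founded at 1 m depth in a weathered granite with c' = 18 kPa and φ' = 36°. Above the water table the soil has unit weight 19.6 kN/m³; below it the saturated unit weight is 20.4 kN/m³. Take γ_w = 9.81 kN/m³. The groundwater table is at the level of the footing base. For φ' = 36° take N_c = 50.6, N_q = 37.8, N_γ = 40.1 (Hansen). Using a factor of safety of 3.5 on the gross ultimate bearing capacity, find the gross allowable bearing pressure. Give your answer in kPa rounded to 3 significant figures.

Overburden at base level: q = 19.6 × 1 = 19.6 kPa.
Below the base the soil is submerged, so the ½γBN_γ term uses γ' = 20.4 − 9.81 = 10.59 kN/m³.
Cohesion term c·N_c = 18 × 50.6 = 910.8 kPa; surcharge term q·N_q = 19.6 × 37.8 = 740.88 kPa; self-weight term 0.5·γ·B·N_γ = 0.5 × 10.59 × 1.8 × 40.1 = 382.19 kPa.
q_ult = 910.8 + 740.88 + 382.19 = 2033.9 kPa.
q_all = 2033.9 / 3.5 = 581.11 kPa.

q_all ≈ 581 kPa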